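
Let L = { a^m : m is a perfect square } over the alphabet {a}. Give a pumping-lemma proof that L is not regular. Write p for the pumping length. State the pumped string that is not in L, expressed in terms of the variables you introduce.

Toward a contradiction, assume L is regular with pumping length p.
Take w = a^{p²} ∈ L with |w| = p² ≥ p.
By the pumping lemma, w = xyz with |xy| ≤ p and |y| ≥ 1.
Then y = a^k for some k with 1 ≤ k ≤ p.
Pump with i = 2: xy^2z = a^{p²+k}. Since 1 ≤ k ≤ p, p² < p²+k ≤ p²+p < (p+1)², so p²+k lies strictly between consecutive squares and is not a perfect square. So xy^2z ∉ L.
This is a contradiction; hence L is not regular.

a^{p²+k}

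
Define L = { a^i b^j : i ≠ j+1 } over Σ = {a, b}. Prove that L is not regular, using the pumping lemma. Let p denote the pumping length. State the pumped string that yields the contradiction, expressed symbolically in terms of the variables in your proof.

Assume L is regular. Let p be the pumping length given by the pumping lemma.
Choose w = a^p b^{p+p!-1}. Since p ≠ (p+p!-1)+1 = p+p!, w ∈ L; and |w| ≥ p.
By the pumping lemma, w = xyz with |xy| ≤ p and |y| > 0.
The first p characters of w are a's, so xy (and hence y) consists only of a's. Write y = a^k, 1 ≤ k ≤ p.
Since 1 ≤ k ≤ p, k divides p!; set t = 1 + p!/k. Then xy^t z has p + (p!/k)·k = p + p! copies of a. Now the a-count is p+p! and (b-count)+1 = (p+p!-1)+1 = p+p!, so i ≠ j+1 fails. So xy^t z = a^{p+p!} b^{p+p!-1} ∉ L.
This contradicts the pumping lemma, so L is not regular.

a^{p+p!} b^{p+p!-1}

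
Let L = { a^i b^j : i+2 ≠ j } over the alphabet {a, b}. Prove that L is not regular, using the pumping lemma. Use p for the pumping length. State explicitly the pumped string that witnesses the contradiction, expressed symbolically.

a^{p+p!} b^{p+p!+2}

Assume L is regular; let p be its pumping constant.
Choose w = a^p b^{p+p!+2}. Since p ≠ (p+p!+2)-2 = p+p!, w ∈ L; and |w| ≥ p.
The pumping lemma gives a decomposition w = xyz where |xy| ≤ p and |y| > 0.
The first p characters of w are a's, so xy (and hence y) consists only of a's. Write y = a^k, 1 ≤ k ≤ p.
Since 1 ≤ k ≤ p, k divides p!; set t = 1 + p!/k. Then xy^t z has p + (p!/k)·k = p + p! copies of a. Now the a-count is p+p! and (b-count)-2 = (p+p!+2)-2 = p+p!, so i+2 ≠ j fails. So xy^t z = a^{p+p!} b^{p+p!+2} ∉ L.
This contradicts the pumping lemma, so L is not regular.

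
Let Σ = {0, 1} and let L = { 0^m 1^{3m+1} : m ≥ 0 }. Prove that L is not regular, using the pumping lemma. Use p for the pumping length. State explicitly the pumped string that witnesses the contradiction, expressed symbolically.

0^{p+k} 1^{3p+1}

Toward a contradiction, assume L is regular with pumping length p.
Choose w = 0^p 1^{3p+1}, which is in L with |w| = 4p+1 ≥ p.
Write w = xyz as guaranteed by the lemma, with |xy| ≤ p and y is nonempty.
Since the first p symbols of w are all 0's and |xy| ≤ p, y lies entirely in the leading 0-block: y = 0^k for some k with 1 ≤ k ≤ p.
Pump with i = 2: xy^2z = 0^{p+k} 1^{3p+1}. For this to lie in L we would need 3p+1 = 3(p+k)+1, which forces k = 0. But k ≥ 1, so xy^2z ∉ L.
This contradicts the pumping lemma, so L is not regular.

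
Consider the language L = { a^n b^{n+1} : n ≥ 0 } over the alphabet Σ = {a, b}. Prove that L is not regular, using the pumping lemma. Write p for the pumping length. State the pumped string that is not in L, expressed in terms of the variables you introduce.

Assume L is regular. Let p be the pumping length given by the pumping lemma.
Take w = a^p b^{p+1}. Then w ∈ L and |w| = 2p+1 ≥ p.
The pumping lemma gives a decomposition w = xyz where |xy| ≤ p and y is nonempty.
Because |xy| ≤ p and w begins with p copies of a, we have y = a^k with 1 ≤ k ≤ p.
Pump with i = 2: xy^2z = a^{p+k} b^{p+1}. For this to lie in L we would need p+1 = (p+k)+1, which forces k = 0. But k ≥ 1, so xy^2z ∉ L.
Contradiction. Therefore L is not regular.

a^{p+k} b^{p+1}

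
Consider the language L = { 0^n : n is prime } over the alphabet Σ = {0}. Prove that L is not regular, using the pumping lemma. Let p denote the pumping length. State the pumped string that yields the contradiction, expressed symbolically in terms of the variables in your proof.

0^{q(1+k)}

Assume L is regular; let p be its pumping constant.
Let q be a prime with q ≥ p+2 (infinitely many primes exist), and take w = 0^q ∈ L with |w| = q ≥ p.
Write w = xyz as guaranteed by the lemma, with |xy| ≤ p and y is nonempty.
Then y = 0^k for some k with 1 ≤ k ≤ p.
Since 1 ≤ k ≤ p, |xz| = q-k. Pump with i = q+1: |xy^{q+1}z| = (q-k)+(q+1)k = q+qk = q(1+k), which is composite (both factors ≥ 2). So xy^{q+1}z = 0^{q(1+k)} ∉ L.
This is a contradiction; hence L is not regular.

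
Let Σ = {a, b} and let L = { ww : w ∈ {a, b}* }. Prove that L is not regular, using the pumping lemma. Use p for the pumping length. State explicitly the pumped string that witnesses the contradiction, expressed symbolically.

a^{p+k} b^p a^p b^p

Assume L is regular; let p be its pumping constant.
Take w = a^p b^p a^p b^p = uu where u = a^pb^p; then w ∈ L and |w| = 4p ≥ p.
Write w = xyz as guaranteed by the lemma, with |xy| ≤ p and |y| ≥ 1.
The first p characters of w are a's, so xy (and hence y) consists only of a's. Write y = a^k, 1 ≤ k ≤ p.
Pump with i = 2: xy^2z = a^{p+k} b^p a^p b^p, of length 4p+k. Suppose this equals vv. The string starts with a and ends with b, so v does too; thus the boundary between the two copies of v is a b→a transition. There is exactly one such transition, at position 2p+k, so |v| = 2p+k and |vv| = 4p+2k ≠ 4p+k since k ≥ 1. So xy^2z ∉ L.
This contradicts the pumping lemma, so L is not regular.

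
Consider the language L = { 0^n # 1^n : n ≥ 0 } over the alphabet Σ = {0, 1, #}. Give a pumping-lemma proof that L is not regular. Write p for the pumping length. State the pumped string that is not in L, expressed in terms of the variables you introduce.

Toward a contradiction, assume L is regular with pumping length p.
Take w = 0^p # 1^p ∈ L with |w| = 2p+1 ≥ p.
The pumping lemma gives a decomposition w = xyz where |xy| ≤ p and y is nonempty.
Since the first p symbols of w are all 0's and |xy| ≤ p, y lies entirely in the leading 0-block: y = 0^k for some k with 1 ≤ k ≤ p.
Pump with i = 2: xy^2z = 0^{p+k} # 1^p, which would require p+k = p. But k ≥ 1, so xy^2z ∉ L.
This is a contradiction; hence L is not regular.

0^{p+k} # 1^p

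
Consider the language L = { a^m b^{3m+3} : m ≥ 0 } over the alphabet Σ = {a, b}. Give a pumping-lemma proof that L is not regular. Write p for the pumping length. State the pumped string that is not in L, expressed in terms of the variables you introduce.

a^{p+k} b^{3p+3}

Suppose for contradiction that L is regular, and let p be the pumping length.
Choose w = a^p b^{3p+3}, which is in L with |w| = 4p+3 ≥ p.
The pumping lemma gives a decomposition w = xyz where |xy| ≤ p and |y| ≥ 1.
The first p characters of w are a's, so xy (and hence y) consists only of a's. Write y = a^k, 1 ≤ k ≤ p.
Pump with i = 2: xy^2z = a^{p+k} b^{3p+3}. For this to lie in L we would need 3p+3 = 3(p+k)+3, which forces k = 0. But k ≥ 1, so xy^2z ∉ L.
Contradiction. Therefore L is not regular.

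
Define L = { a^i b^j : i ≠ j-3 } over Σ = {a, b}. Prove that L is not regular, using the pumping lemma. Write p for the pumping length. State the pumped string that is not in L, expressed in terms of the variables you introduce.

a^{p+p!} b^{p+p!+3}

Suppose for contradiction that L is regular, and let p be the pumping length.
Choose w = a^p b^{p+p!+3}. Since p ≠ (p+p!+3)-3 = p+p!, w ∈ L; and |w| ≥ p.
By the pumping lemma, w = xyz with |xy| ≤ p and |y| > 0.
Since the first p symbols of w are all a's and |xy| ≤ p, y lies entirely in the leading a-block: y = a^k for some k with 1 ≤ k ≤ p.
Since 1 ≤ k ≤ p, k divides p!; set t = 1 + p!/k. Then xy^t z has p + (p!/k)·k = p + p! copies of a. Now the a-count is p+p! and (b-count)-3 = (p+p!+3)-3 = p+p!, so i ≠ j-3 fails. So xy^t z = a^{p+p!} b^{p+p!+3} ∉ L.
This is a contradiction; hence L is not regular.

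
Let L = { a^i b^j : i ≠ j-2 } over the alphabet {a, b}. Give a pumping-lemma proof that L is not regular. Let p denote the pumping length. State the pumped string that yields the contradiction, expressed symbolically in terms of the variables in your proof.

Assume L is regular; let p be its pumping constant.
Choose w = a^p b^{p+p!+2}. Since p ≠ (p+p!+2)-2 = p+p!, w ∈ L; and |w| ≥ p.
By the pumping lemma, w = xyz with |xy| ≤ p and |y| ≥ 1.
The first p characters of w are a's, so xy (and hence y) consists only of a's. Write y = a^k, 1 ≤ k ≤ p.
Since 1 ≤ k ≤ p, k divides p!; set t = 1 + p!/k. Then xy^t z has p + (p!/k)·k = p + p! copies of a. Now the a-count is p+p! and (b-count)-2 = (p+p!+2)-2 = p+p!, so i ≠ j-2 fails. So xy^t z = a^{p+p!} b^{p+p!+2} ∉ L.
This is a contradiction; hence L is not regular.

a^{p+p!} b^{p+p!+2}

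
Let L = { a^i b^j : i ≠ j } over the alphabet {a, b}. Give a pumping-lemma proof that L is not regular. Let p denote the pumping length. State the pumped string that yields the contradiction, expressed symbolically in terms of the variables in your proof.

Assume L is regular; let p be its pumping constant.
Choose w = a^p b^{p+p!}. Since p ≠ p+p!, w ∈ L; and |w| ≥ p.
By the pumping lemma, w = xyz with |xy| ≤ p and |y| ≥ 1.
Because |xy| ≤ p and w begins with p copies of a, we have y = a^k with 1 ≤ k ≤ p.
Since 1 ≤ k ≤ p, k divides p!; set t = 1 + p!/k. Then xy^t z has p + (p!/k)·k = p + p! copies of a. Now the a-count equals the b-count, so i ≠ j fails. So xy^t z = a^{p+p!} b^{p+p!} ∉ L.
Contradiction. Therefore L is not regular.

a^{p+p!} b^{p+p!}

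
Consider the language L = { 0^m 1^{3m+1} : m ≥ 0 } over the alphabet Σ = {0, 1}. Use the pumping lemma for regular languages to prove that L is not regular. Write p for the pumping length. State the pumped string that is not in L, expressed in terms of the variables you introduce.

Toward a contradiction, assume L is regular with pumping length p.
Let w = 0^p 1^{3p+1} ∈ L; note |w| = 4p+1 ≥ p.
By the pumping lemma, w = xyz with |xy| ≤ p and |y| > 0.
Since the first p symbols of w are all 0's and |xy| ≤ p, y lies entirely in the leading 0-block: y = 0^k for some k with 1 ≤ k ≤ p.
Pump with i = 2: xy^2z = 0^{p+k} 1^{3p+1}. For this to lie in L we would need 3p+1 = 3(p+k)+1, which forces k = 0. But k ≥ 1, so xy^2z ∉ L.
This contradicts the pumping lemma, so L is not regular.

0^{p+k} 1^{3p+1}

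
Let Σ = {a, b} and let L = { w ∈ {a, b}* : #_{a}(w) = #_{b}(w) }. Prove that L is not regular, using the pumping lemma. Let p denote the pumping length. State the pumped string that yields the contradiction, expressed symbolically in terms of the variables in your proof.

a^{p+k} b^p

Toward a contradiction, assume L is regular with pumping length p.
Choose w = a^p b^p ∈ L with |w| = 2p ≥ p.
The pumping lemma gives a decomposition w = xyz where |xy| ≤ p and |y| > 0.
Because |xy| ≤ p and w begins with p copies of a, we have y = a^k with 1 ≤ k ≤ p.
Pump with i = 2: xy^2z = a^{p+k} b^p has p+k occurrences of a but only p of b. Since k ≥ 1 the counts differ, so xy^2z ∉ L.
Contradiction. Therefore L is not regular.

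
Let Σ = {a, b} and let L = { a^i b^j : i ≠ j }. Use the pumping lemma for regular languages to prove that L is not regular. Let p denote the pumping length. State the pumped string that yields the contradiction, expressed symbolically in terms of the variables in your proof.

a^{p+p!} b^{p+p!}

Assume L is regular; let p be its pumping constant.
Choose w = a^p b^{p+p!}. Since p ≠ p+p!, w ∈ L; and |w| ≥ p.
The pumping lemma gives a decomposition w = xyz where |xy| ≤ p and |y| ≥ 1.
The first p characters of w are a's, so xy (and hence y) consists only of a's. Write y = a^k, 1 ≤ k ≤ p.
Since 1 ≤ k ≤ p, k divides p!; set t = 1 + p!/k. Then xy^t z has p + (p!/k)·k = p + p! copies of a. Now the a-count equals the b-count, so i ≠ j fails. So xy^t z = a^{p+p!} b^{p+p!} ∉ L.
This is a contradiction; hence L is not regular.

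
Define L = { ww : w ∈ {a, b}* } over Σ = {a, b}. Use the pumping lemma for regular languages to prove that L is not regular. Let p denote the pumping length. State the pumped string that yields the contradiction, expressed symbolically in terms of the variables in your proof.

a^{p+k} b^p a^p b^p

Toward a contradiction, assume L is regular with pumping length p.
Take w = a^p b^p a^p b^p = uu where u = a^pb^p; then w ∈ L and |w| = 4p ≥ p.
The pumping lemma gives a decomposition w = xyz where |xy| ≤ p and |y| > 0.
The first p characters of w are a's, so xy (and hence y) consists only of a's. Write y = a^k, 1 ≤ k ≤ p.
Pump with i = 2: xy^2z = a^{p+k} b^p a^p b^p, of length 4p+k. Suppose this equals vv. The string starts with a and ends with b, so v does too; thus the boundary between the two copies of v is a b→a transition. There is exactly one such transition, at position 2p+k, so |v| = 2p+k and |vv| = 4p+2k ≠ 4p+k since k ≥ 1. So xy^2z ∉ L.
Contradiction. Therefore L is not regular.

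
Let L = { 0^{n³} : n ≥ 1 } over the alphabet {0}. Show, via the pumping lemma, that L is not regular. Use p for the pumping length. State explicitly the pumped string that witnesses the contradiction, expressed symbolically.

0^{p³+k}

Assume L is regular; let p be its pumping constant.
Take w = 0^{p³} ∈ L with |w| = p³ ≥ p.
By the pumping lemma, w = xyz with |xy| ≤ p and |y| > 0.
Then y = 0^k for some k with 1 ≤ k ≤ p.
Pump with i = 2: xy^2z = 0^{p³+k}. Since 1 ≤ k ≤ p, p³ < p³+k ≤ p³+p < p³+3p²+3p+1 = (p+1)³, so p³+k is not a perfect cube. So xy^2z ∉ L.
This contradicts the pumping lemma, so L is not regular.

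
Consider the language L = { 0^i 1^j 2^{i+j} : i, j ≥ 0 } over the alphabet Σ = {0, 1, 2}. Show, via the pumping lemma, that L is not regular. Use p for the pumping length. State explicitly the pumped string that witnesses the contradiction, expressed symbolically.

Assume L is regular; let p be its pumping constant.
Take w = 0^p 1^p 2^{2p} ∈ L (with i=j=p, i+j=2p), |w| = 4p ≥ p.
By the pumping lemma, w = xyz with |xy| ≤ p and |y| > 0.
Since the first p symbols of w are all 0's and |xy| ≤ p, y lies entirely in the leading 0-block: y = 0^k for some k with 1 ≤ k ≤ p.
Consider xy^2z = 0^{p+k} 1^p 2^{2p}. Now the 0- and 1-counts sum to 2p+k, but the 2-count is 2p ≠ 2p+k. So xy^2z ∉ L.
This is a contradiction; hence L is not regular.

0^{p+k} 1^p 2^{2p}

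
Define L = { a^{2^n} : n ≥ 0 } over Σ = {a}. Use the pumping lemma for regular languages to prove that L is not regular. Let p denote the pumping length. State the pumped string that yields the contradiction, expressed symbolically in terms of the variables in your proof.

Toward a contradiction, assume L is regular with pumping length p.
Take w = a^{2^p} ∈ L with |w| = 2^p ≥ p.
The pumping lemma gives a decomposition w = xyz where |xy| ≤ p and y is nonempty.
Then y = a^k for some k with 1 ≤ k ≤ p.
Pump with i = 2: xy^2z = a^{2^p+k}. Since 1 ≤ k ≤ p < 2^p, we have 2^p < 2^p+k < 2^{p+1}, so 2^p+k is not a power of 2. So xy^2z ∉ L.
This is a contradiction; hence L is not regular.

a^{2^p+k}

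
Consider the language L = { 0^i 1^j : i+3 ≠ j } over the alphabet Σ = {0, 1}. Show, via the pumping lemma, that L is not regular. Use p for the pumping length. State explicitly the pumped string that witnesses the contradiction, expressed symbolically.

0^{p+p!} 1^{p+p!+3}

Suppose for contradiction that L is regular, and let p be the pumping length.
Choose w = 0^p 1^{p+p!+3}. Since p ≠ (p+p!+3)-3 = p+p!, w ∈ L; and |w| ≥ p.
Write w = xyz as guaranteed by the lemma, with |xy| ≤ p and |y| ≥ 1.
Since the first p symbols of w are all 0's and |xy| ≤ p, y lies entirely in the leading 0-block: y = 0^k for some k with 1 ≤ k ≤ p.
Since 1 ≤ k ≤ p, k divides p!; set t = 1 + p!/k. Then xy^t z has p + (p!/k)·k = p + p! copies of 0. Now the 0-count is p+p! and (1-count)-3 = (p+p!+3)-3 = p+p!, so i+3 ≠ j fails. So xy^t z = 0^{p+p!} 1^{p+p!+3} ∉ L.
Contradiction. Therefore L is not regular.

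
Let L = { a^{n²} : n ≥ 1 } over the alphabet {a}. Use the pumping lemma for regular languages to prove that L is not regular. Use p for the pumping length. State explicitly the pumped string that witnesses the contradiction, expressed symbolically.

a^{p²+k}

Suppose for contradiction that L is regular, and let p be the pumping length.
Take w = a^{p²} ∈ L with |w| = p² ≥ p.
The pumping lemma gives a decomposition w = xyz where |xy| ≤ p and |y| ≥ 1.
Then y = a^k for some k with 1 ≤ k ≤ p.
Pump with i = 2: xy^2z = a^{p²+k}. Since 1 ≤ k ≤ p, p² < p²+k ≤ p²+p < (p+1)², so p²+k lies strictly between consecutive squares and is not a perfect square. So xy^2z ∉ L.
This is a contradiction; hence L is not regular.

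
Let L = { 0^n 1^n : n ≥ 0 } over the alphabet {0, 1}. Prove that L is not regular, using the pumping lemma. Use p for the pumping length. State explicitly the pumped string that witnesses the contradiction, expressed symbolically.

0^{p+k} 1^p

Suppose for contradiction that L is regular, and let p be the pumping length.
Let w = 0^p 1^p ∈ L; note |w| = 2p ≥ p.
By the pumping lemma, w = xyz with |xy| ≤ p and y is nonempty.
Since the first p symbols of w are all 0's and |xy| ≤ p, y lies entirely in the leading 0-block: y = 0^k for some k with 1 ≤ k ≤ p.
Pump with i = 2: xy^2z = 0^{p+k} 1^p. For this to lie in L we would need p = p+k, which forces k = 0. But k ≥ 1, so xy^2z ∉ L.
This is a contradiction; hence L is not regular.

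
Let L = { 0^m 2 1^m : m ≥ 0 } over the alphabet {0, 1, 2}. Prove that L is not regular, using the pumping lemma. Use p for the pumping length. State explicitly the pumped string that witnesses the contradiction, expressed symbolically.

Assume L is regular; let p be its pumping constant.
Take w = 0^p 2 1^p ∈ L with |w| = 2p+1 ≥ p.
The pumping lemma gives a decomposition w = xyz where |xy| ≤ p and |y| ≥ 1.
Because |xy| ≤ p and w begins with p copies of 0, we have y = 0^k with 1 ≤ k ≤ p.
Pump with i = 2: xy^2z = 0^{p+k} 2 1^p, which would require p+k = p. But k ≥ 1, so xy^2z ∉ L.
Contradiction. Therefore L is not regular.

0^{p+k} 2 1^p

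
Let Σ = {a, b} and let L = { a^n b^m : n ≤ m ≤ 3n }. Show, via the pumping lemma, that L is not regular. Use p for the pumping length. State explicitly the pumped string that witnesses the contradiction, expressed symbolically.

a^{p+k} b^p

Suppose for contradiction that L is regular, and let p be the pumping length.
Take w = a^p b^p ∈ L (since p ≤ p ≤ 3p), with |w| = 2p ≥ p.
The pumping lemma gives a decomposition w = xyz where |xy| ≤ p and |y| > 0.
Because |xy| ≤ p and w begins with p copies of a, we have y = a^k with 1 ≤ k ≤ p.
Pump with i = 2: xy^2z = a^{p+k} b^p. Now n = p+k > p = m, so the condition n ≤ m fails. Thus xy^2z ∉ L.
This is a contradiction; hence L is not regular.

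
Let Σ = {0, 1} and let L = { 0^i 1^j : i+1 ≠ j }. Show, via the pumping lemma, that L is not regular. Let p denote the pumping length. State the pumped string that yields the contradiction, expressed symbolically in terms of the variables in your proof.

Assume L is regular. Let p be the pumping length given by the pumping lemma.
Choose w = 0^p 1^{p+p!+1}. Since p ≠ (p+p!+1)-1 = p+p!, w ∈ L; and |w| ≥ p.
By the pumping lemma, w = xyz with |xy| ≤ p and |y| ≥ 1.
The first p characters of w are 0's, so xy (and hence y) consists only of 0's. Write y = 0^k, 1 ≤ k ≤ p.
Since 1 ≤ k ≤ p, k divides p!; set t = 1 + p!/k. Then xy^t z has p + (p!/k)·k = p + p! copies of 0. Now the 0-count is p+p! and (1-count)-1 = (p+p!+1)-1 = p+p!, so i+1 ≠ j fails. So xy^t z = 0^{p+p!} 1^{p+p!+1} ∉ L.
This contradicts the pumping lemma, so L is not regular.

0^{p+p!} 1^{p+p!+1}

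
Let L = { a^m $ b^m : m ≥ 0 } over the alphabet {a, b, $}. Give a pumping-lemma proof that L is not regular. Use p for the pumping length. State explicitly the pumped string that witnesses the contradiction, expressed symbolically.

Suppose for contradiction that L is regular, and let p be the pumping length.
Take w = a^p $ b^p ∈ L with |w| = 2p+1 ≥ p.
Write w = xyz as guaranteed by the lemma, with |xy| ≤ p and y is nonempty.
Because |xy| ≤ p and w begins with p copies of a, we have y = a^k with 1 ≤ k ≤ p.
Pump with i = 2: xy^2z = a^{p+k} $ b^p, which would require p+k = p. But k ≥ 1, so xy^2z ∉ L.
Contradiction. Therefore L is not regular.

a^{p+k} $ b^p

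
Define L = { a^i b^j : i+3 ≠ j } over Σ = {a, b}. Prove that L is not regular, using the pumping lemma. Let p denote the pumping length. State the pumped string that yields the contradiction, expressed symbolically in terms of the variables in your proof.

a^{p+p!} b^{p+p!+3}

Assume L is regular. Let p be the pumping length given by the pumping lemma.
Choose w = a^p b^{p+p!+3}. Since p ≠ (p+p!+3)-3 = p+p!, w ∈ L; and |w| ≥ p.
The pumping lemma gives a decomposition w = xyz where |xy| ≤ p and |y| ≥ 1.
Since the first p symbols of w are all a's and |xy| ≤ p, y lies entirely in the leading a-block: y = a^k for some k with 1 ≤ k ≤ p.
Since 1 ≤ k ≤ p, k divides p!; set t = 1 + p!/k. Then xy^t z has p + (p!/k)·k = p + p! copies of a. Now the a-count is p+p! and (b-count)-3 = (p+p!+3)-3 = p+p!, so i+3 ≠ j fails. So xy^t z = a^{p+p!} b^{p+p!+3} ∉ L.
This is a contradiction; hence L is not regular.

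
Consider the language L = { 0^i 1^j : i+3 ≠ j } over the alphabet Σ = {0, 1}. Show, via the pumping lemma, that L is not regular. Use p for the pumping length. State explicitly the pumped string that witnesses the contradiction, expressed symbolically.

Assume L is regular. Let p be the pumping length given by the pumping lemma.
Choose w = 0^p 1^{p+p!+3}. Since p ≠ (p+p!+3)-3 = p+p!, w ∈ L; and |w| ≥ p.
The pumping lemma gives a decomposition w = xyz where |xy| ≤ p and |y| ≥ 1.
Since the first p symbols of w are all 0's and |xy| ≤ p, y lies entirely in the leading 0-block: y = 0^k for some k with 1 ≤ k ≤ p.
Since 1 ≤ k ≤ p, k divides p!; set t = 1 + p!/k. Then xy^t z has p + (p!/k)·k = p + p! copies of 0. Now the 0-count is p+p! and (1-count)-3 = (p+p!+3)-3 = p+p!, so i+3 ≠ j fails. So xy^t z = 0^{p+p!} 1^{p+p!+3} ∉ L.
This is a contradiction; hence L is not regular.

0^{p+p!} 1^{p+p!+3}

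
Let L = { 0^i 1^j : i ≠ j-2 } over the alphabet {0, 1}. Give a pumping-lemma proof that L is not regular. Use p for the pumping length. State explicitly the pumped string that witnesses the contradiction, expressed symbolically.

Assume L is regular; let p be its pumping constant.
Choose w = 0^p 1^{p+p!+2}. Since p ≠ (p+p!+2)-2 = p+p!, w ∈ L; and |w| ≥ p.
Write w = xyz as guaranteed by the lemma, with |xy| ≤ p and y is nonempty.
Because |xy| ≤ p and w begins with p copies of 0, we have y = 0^k with 1 ≤ k ≤ p.
Since 1 ≤ k ≤ p, k divides p!; set t = 1 + p!/k. Then xy^t z has p + (p!/k)·k = p + p! copies of 0. Now the 0-count is p+p! and (1-count)-2 = (p+p!+2)-2 = p+p!, so i ≠ j-2 fails. So xy^t z = 0^{p+p!} 1^{p+p!+2} ∉ L.
This contradicts the pumping lemma, so L is not regular.

0^{p+p!} 1^{p+p!+2}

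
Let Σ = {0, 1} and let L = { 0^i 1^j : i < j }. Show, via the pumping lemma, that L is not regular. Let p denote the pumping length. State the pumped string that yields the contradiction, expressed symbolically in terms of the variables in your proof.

Assume L is regular. Let p be the pumping length given by the pumping lemma.
Choose w = 0^p 1^{p+1} ∈ L, with |w| = 2p+1 ≥ p.
The pumping lemma gives a decomposition w = xyz where |xy| ≤ p and |y| ≥ 1.
The first p characters of w are 0's, so xy (and hence y) consists only of 0's. Write y = 0^k, 1 ≤ k ≤ p.
Consider xy^2z = 0^{p+k} 1^{p+1}. Since k ≥ 1, the 0-count p+k is at least p+1, so i < j fails; thus xy^2z ∉ L.
This is a contradiction; hence L is not regular.

0^{p+k} 1^{p+1}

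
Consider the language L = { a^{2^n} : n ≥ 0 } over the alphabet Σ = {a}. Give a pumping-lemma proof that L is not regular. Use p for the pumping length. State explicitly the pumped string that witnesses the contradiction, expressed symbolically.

a^{2^p+k}

Toward a contradiction, assume L is regular with pumping length p.
Take w = a^{2^p} ∈ L with |w| = 2^p ≥ p.
The pumping lemma gives a decomposition w = xyz where |xy| ≤ p and |y| > 0.
Then y = a^k for some k with 1 ≤ k ≤ p.
Pump with i = 2: xy^2z = a^{2^p+k}. Since 1 ≤ k ≤ p < 2^p, we have 2^p < 2^p+k < 2^{p+1}, so 2^p+k is not a power of 2. So xy^2z ∉ L.
This is a contradiction; hence L is not regular.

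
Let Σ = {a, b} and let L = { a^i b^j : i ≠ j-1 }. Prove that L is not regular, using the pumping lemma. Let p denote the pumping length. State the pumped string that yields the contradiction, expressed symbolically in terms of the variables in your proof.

a^{p+p!} b^{p+p!+1}

Assume L is regular. Let p be the pumping length given by the pumping lemma.
Choose w = a^p b^{p+p!+1}. Since p ≠ (p+p!+1)-1 = p+p!, w ∈ L; and |w| ≥ p.
By the pumping lemma, w = xyz with |xy| ≤ p and y is nonempty.
The first p characters of w are a's, so xy (and hence y) consists only of a's. Write y = a^k, 1 ≤ k ≤ p.
Since 1 ≤ k ≤ p, k divides p!; set t = 1 + p!/k. Then xy^t z has p + (p!/k)·k = p + p! copies of a. Now the a-count is p+p! and (b-count)-1 = (p+p!+1)-1 = p+p!, so i ≠ j-1 fails. So xy^t z = a^{p+p!} b^{p+p!+1} ∉ L.
This contradicts the pumping lemma, so L is not regular.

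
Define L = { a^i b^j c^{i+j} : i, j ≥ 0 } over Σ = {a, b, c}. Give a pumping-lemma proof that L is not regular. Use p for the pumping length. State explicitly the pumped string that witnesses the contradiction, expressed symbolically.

Assume L is regular. Let p be the pumping length given by the pumping lemma.
Take w = a^p b^p c^{2p} ∈ L (with i=j=p, i+j=2p), |w| = 4p ≥ p.
The pumping lemma gives a decomposition w = xyz where |xy| ≤ p and |y| ≥ 1.
The first p characters of w are a's, so xy (and hence y) consists only of a's. Write y = a^k, 1 ≤ k ≤ p.
Consider xy^2z = a^{p+k} b^p c^{2p}. Now the a- and b-counts sum to 2p+k, but the c-count is 2p ≠ 2p+k. So xy^2z ∉ L.
This contradicts the pumping lemma, so L is not regular.

a^{p+k} b^p c^{2p}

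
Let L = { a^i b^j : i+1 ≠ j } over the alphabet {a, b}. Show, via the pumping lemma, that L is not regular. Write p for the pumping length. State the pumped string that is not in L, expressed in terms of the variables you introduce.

Toward a contradiction, assume L is regular with pumping length p.
Choose w = a^p b^{p+p!+1}. Since p ≠ (p+p!+1)-1 = p+p!, w ∈ L; and |w| ≥ p.
The pumping lemma gives a decomposition w = xyz where |xy| ≤ p and |y| ≥ 1.
Since the first p symbols of w are all a's and |xy| ≤ p, y lies entirely in the leading a-block: y = a^k for some k with 1 ≤ k ≤ p.
Since 1 ≤ k ≤ p, k divides p!; set t = 1 + p!/k. Then xy^t z has p + (p!/k)·k = p + p! copies of a. Now the a-count is p+p! and (b-count)-1 = (p+p!+1)-1 = p+p!, so i+1 ≠ j fails. So xy^t z = a^{p+p!} b^{p+p!+1} ∉ L.
This is a contradiction; hence L is not regular.

a^{p+p!} b^{p+p!+1}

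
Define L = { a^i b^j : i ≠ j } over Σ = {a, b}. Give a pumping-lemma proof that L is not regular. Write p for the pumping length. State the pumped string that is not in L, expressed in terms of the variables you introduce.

Assume L is regular; let p be its pumping constant.
Choose w = a^p b^{p+p!}. Since p ≠ p+p!, w ∈ L; and |w| ≥ p.
By the pumping lemma, w = xyz with |xy| ≤ p and |y| ≥ 1.
The first p characters of w are a's, so xy (and hence y) consists only of a's. Write y = a^k, 1 ≤ k ≤ p.
Since 1 ≤ k ≤ p, k divides p!; set t = 1 + p!/k. Then xy^t z has p + (p!/k)·k = p + p! copies of a. Now the a-count equals the b-count, so i ≠ j fails. So xy^t z = a^{p+p!} b^{p+p!} ∉ L.
This is a contradiction; hence L is not regular.

a^{p+p!} b^{p+p!}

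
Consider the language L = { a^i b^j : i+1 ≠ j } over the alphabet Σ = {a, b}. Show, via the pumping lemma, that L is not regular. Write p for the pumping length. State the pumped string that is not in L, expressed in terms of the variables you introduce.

Toward a contradiction, assume L is regular with pumping length p.
Choose w = a^p b^{p+p!+1}. Since p ≠ (p+p!+1)-1 = p+p!, w ∈ L; and |w| ≥ p.
By the pumping lemma, w = xyz with |xy| ≤ p and y is nonempty.
The first p characters of w are a's, so xy (and hence y) consists only of a's. Write y = a^k, 1 ≤ k ≤ p.
Since 1 ≤ k ≤ p, k divides p!; set t = 1 + p!/k. Then xy^t z has p + (p!/k)·k = p + p! copies of a. Now the a-count is p+p! and (b-count)-1 = (p+p!+1)-1 = p+p!, so i+1 ≠ j fails. So xy^t z = a^{p+p!} b^{p+p!+1} ∉ L.
This contradicts the pumping lemma, so L is not regular.

a^{p+p!} b^{p+p!+1}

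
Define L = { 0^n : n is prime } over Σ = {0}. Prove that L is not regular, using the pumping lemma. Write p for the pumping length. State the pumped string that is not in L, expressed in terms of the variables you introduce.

0^{q(1+k)}

Toward a contradiction, assume L is regular with pumping length p.
Let q be a prime with q ≥ p+2 (infinitely many primes exist), and take w = 0^q ∈ L with |w| = q ≥ p.
The pumping lemma gives a decomposition w = xyz where |xy| ≤ p and |y| > 0.
Then y = 0^k for some k with 1 ≤ k ≤ p.
Since 1 ≤ k ≤ p, |xz| = q-k. Pump with i = q+1: |xy^{q+1}z| = (q-k)+(q+1)k = q+qk = q(1+k), which is composite (both factors ≥ 2). So xy^{q+1}z = 0^{q(1+k)} ∉ L.
Contradiction. Therefore L is not regular.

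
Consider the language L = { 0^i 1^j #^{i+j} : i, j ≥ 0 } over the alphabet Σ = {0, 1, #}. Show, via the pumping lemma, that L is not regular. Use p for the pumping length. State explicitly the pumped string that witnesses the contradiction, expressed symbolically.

Toward a contradiction, assume L is regular with pumping length p.
Take w = 0^p 1^p #^{2p} ∈ L (with i=j=p, i+j=2p), |w| = 4p ≥ p.
Write w = xyz as guaranteed by the lemma, with |xy| ≤ p and |y| > 0.
Because |xy| ≤ p and w begins with p copies of 0, we have y = 0^k with 1 ≤ k ≤ p.
Consider xy^2z = 0^{p+k} 1^p #^{2p}. Now the 0- and 1-counts sum to 2p+k, but the #-count is 2p ≠ 2p+k. So xy^2z ∉ L.
This contradicts the pumping lemma, so L is not regular.

0^{p+k} 1^p #^{2p}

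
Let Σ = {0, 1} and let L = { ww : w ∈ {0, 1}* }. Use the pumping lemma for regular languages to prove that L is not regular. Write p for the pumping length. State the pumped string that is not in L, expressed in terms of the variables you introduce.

Suppose for contradiction that L is regular, and let p be the pumping length.
Take w = 0^p 1^p 0^p 1^p = uu where u = 0^p1^p; then w ∈ L and |w| = 4p ≥ p.
By the pumping lemma, w = xyz with |xy| ≤ p and y is nonempty.
Because |xy| ≤ p and w begins with p copies of 0, we have y = 0^k with 1 ≤ k ≤ p.
Pump with i = 2: xy^2z = 0^{p+k} 1^p 0^p 1^p, of length 4p+k. Suppose this equals vv. The string starts with 0 and ends with 1, so v does too; thus the boundary between the two copies of v is a 1→0 transition. There is exactly one such transition, at position 2p+k, so |v| = 2p+k and |vv| = 4p+2k ≠ 4p+k since k ≥ 1. So xy^2z ∉ L.
This contradicts the pumping lemma, so L is not regular.

0^{p+k} 1^p 0^p 1^p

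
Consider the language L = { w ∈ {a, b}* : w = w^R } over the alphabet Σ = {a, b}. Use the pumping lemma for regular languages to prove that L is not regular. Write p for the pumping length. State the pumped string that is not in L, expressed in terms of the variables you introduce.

Toward a contradiction, assume L is regular with pumping length p.
Take w = a^p b a^p, a palindrome of length 2p+1 ≥ p.
Write w = xyz as guaranteed by the lemma, with |xy| ≤ p and |y| > 0.
Since the first p symbols of w are all a's and |xy| ≤ p, y lies entirely in the leading a-block: y = a^k for some k with 1 ≤ k ≤ p.
Pump with i = 2: xy^2z = a^{p+k} b a^p. Its reverse is a^p b a^{p+k}, which differs from xy^2z since k ≥ 1. So xy^2z is not a palindrome and xy^2z ∉ L.
Contradiction. Therefore L is not regular.

a^{p+k} b a^p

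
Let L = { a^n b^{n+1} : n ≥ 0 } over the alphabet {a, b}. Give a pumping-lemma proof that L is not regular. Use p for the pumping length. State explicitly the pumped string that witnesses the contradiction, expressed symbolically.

Assume L is regular. Let p be the pumping length given by the pumping lemma.
Take w = a^p b^{p+1}. Then w ∈ L and |w| = 2p+1 ≥ p.
The pumping lemma gives a decomposition w = xyz where |xy| ≤ p and |y| > 0.
Since the first p symbols of w are all a's and |xy| ≤ p, y lies entirely in the leading a-block: y = a^k for some k with 1 ≤ k ≤ p.
Pump with i = 2: xy^2z = a^{p+k} b^{p+1}. For this to lie in L we would need p+1 = (p+k)+1, which forces k = 0. But k ≥ 1, so xy^2z ∉ L.
This is a contradiction; hence L is not regular.

a^{p+k} b^{p+1}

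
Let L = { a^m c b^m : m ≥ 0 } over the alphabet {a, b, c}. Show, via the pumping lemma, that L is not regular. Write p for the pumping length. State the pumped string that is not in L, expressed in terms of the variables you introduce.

Assume L is regular. Let p be the pumping length given by the pumping lemma.
Take w = a^p c b^p ∈ L with |w| = 2p+1 ≥ p.
Write w = xyz as guaranteed by the lemma, with |xy| ≤ p and y is nonempty.
The first p characters of w are a's, so xy (and hence y) consists only of a's. Write y = a^k, 1 ≤ k ≤ p.
Pump with i = 2: xy^2z = a^{p+k} c b^p, which would require p+k = p. But k ≥ 1, so xy^2z ∉ L.
This contradicts the pumping lemma, so L is not regular.

a^{p+k} c b^p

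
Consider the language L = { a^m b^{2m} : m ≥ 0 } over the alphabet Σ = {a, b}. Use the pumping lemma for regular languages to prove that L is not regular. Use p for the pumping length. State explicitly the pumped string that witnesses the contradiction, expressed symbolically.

a^{p+k} b^{2p}

Suppose for contradiction that L is regular, and let p be the pumping length.
Choose w = a^p b^{2p}, which is in L with |w| = 3p ≥ p.
The pumping lemma gives a decomposition w = xyz where |xy| ≤ p and |y| > 0.
The first p characters of w are a's, so xy (and hence y) consists only of a's. Write y = a^k, 1 ≤ k ≤ p.
Pump with i = 2: xy^2z = a^{p+k} b^{2p}. For this to lie in L we would need 2p = 2(p+k), which forces k = 0. But k ≥ 1, so xy^2z ∉ L.
Contradiction. Therefore L is not regular.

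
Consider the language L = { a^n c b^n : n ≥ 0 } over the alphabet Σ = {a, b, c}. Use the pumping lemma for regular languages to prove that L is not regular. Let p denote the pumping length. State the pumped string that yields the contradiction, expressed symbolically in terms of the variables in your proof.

Suppose for contradiction that L is regular, and let p be the pumping length.
Take w = a^p c b^p ∈ L with |w| = 2p+1 ≥ p.
The pumping lemma gives a decomposition w = xyz where |xy| ≤ p and |y| ≥ 1.
The first p characters of w are a's, so xy (and hence y) consists only of a's. Write y = a^k, 1 ≤ k ≤ p.
Pump with i = 2: xy^2z = a^{p+k} c b^p, which would require p+k = p. But k ≥ 1, so xy^2z ∉ L.
Contradiction. Therefore L is not regular.

a^{p+k} c b^p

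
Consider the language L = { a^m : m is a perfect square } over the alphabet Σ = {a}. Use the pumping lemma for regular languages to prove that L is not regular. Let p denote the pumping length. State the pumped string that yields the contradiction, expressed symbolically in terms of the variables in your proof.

a^{p²+k}

Toward a contradiction, assume L is regular with pumping length p.
Take w = a^{p²} ∈ L with |w| = p² ≥ p.
By the pumping lemma, w = xyz with |xy| ≤ p and |y| > 0.
Then y = a^k for some k with 1 ≤ k ≤ p.
Pump with i = 2: xy^2z = a^{p²+k}. Since 1 ≤ k ≤ p, p² < p²+k ≤ p²+p < (p+1)², so p²+k lies strictly between consecutive squares and is not a perfect square. So xy^2z ∉ L.
This contradicts the pumping lemma, so L is not regular.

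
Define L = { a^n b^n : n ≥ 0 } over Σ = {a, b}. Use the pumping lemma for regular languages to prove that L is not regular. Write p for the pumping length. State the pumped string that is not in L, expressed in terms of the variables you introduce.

Toward a contradiction, assume L is regular with pumping length p.
Take w = a^p b^p. Then w ∈ L and |w| = 2p ≥ p.
Write w = xyz as guaranteed by the lemma, with |xy| ≤ p and y is nonempty.
Since the first p symbols of w are all a's and |xy| ≤ p, y lies entirely in the leading a-block: y = a^k for some k with 1 ≤ k ≤ p.
Pump with i = 2: xy^2z = a^{p+k} b^p. For this to lie in L we would need p = p+k, which forces k = 0. But k ≥ 1, so xy^2z ∉ L.
This contradicts the pumping lemma, so L is not regular.

a^{p+k} b^p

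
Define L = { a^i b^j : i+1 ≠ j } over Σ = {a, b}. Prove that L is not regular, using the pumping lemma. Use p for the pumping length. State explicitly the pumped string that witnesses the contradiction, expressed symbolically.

a^{p+p!} b^{p+p!+1}

Toward a contradiction, assume L is regular with pumping length p.
Choose w = a^p b^{p+p!+1}. Since p ≠ (p+p!+1)-1 = p+p!, w ∈ L; and |w| ≥ p.
By the pumping lemma, w = xyz with |xy| ≤ p and y is nonempty.
The first p characters of w are a's, so xy (and hence y) consists only of a's. Write y = a^k, 1 ≤ k ≤ p.
Since 1 ≤ k ≤ p, k divides p!; set t = 1 + p!/k. Then xy^t z has p + (p!/k)·k = p + p! copies of a. Now the a-count is p+p! and (b-count)-1 = (p+p!+1)-1 = p+p!, so i+1 ≠ j fails. So xy^t z = a^{p+p!} b^{p+p!+1} ∉ L.
This is a contradiction; hence L is not regular.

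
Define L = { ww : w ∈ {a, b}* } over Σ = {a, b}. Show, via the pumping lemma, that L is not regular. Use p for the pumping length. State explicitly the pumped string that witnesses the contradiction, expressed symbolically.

a^{p+k} b^p a^p b^p

Assume L is regular. Let p be the pumping length given by the pumping lemma.
Take w = a^p b^p a^p b^p = uu where u = a^pb^p; then w ∈ L and |w| = 4p ≥ p.
The pumping lemma gives a decomposition w = xyz where |xy| ≤ p and y is nonempty.
Since the first p symbols of w are all a's and |xy| ≤ p, y lies entirely in the leading a-block: y = a^k for some k with 1 ≤ k ≤ p.
Pump with i = 2: xy^2z = a^{p+k} b^p a^p b^p, of length 4p+k. Suppose this equals vv. The string starts with a and ends with b, so v does too; thus the boundary between the two copies of v is a b→a transition. There is exactly one such transition, at position 2p+k, so |v| = 2p+k and |vv| = 4p+2k ≠ 4p+k since k ≥ 1. So xy^2z ∉ L.
This is a contradiction; hence L is not regular.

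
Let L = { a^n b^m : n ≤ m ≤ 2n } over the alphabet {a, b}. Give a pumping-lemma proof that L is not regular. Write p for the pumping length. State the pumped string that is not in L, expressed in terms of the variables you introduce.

a^{p+k} b^p

Suppose for contradiction that L is regular, and let p be the pumping length.
Take w = a^p b^p ∈ L (since p ≤ p ≤ 2p), with |w| = 2p ≥ p.
Write w = xyz as guaranteed by the lemma, with |xy| ≤ p and |y| ≥ 1.
The first p characters of w are a's, so xy (and hence y) consists only of a's. Write y = a^k, 1 ≤ k ≤ p.
Pump with i = 2: xy^2z = a^{p+k} b^p. Now n = p+k > p = m, so the condition n ≤ m fails. Thus xy^2z ∉ L.
This contradicts the pumping lemma, so L is not regular.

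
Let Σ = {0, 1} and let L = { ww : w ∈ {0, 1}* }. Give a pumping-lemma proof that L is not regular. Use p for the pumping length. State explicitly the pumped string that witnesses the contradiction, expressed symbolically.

0^{p+k} 1^p 0^p 1^p

Assume L is regular. Let p be the pumping length given by the pumping lemma.
Take w = 0^p 1^p 0^p 1^p = uu where u = 0^p1^p; then w ∈ L and |w| = 4p ≥ p.
By the pumping lemma, w = xyz with |xy| ≤ p and |y| ≥ 1.
Because |xy| ≤ p and w begins with p copies of 0, we have y = 0^k with 1 ≤ k ≤ p.
Pump with i = 2: xy^2z = 0^{p+k} 1^p 0^p 1^p, of length 4p+k. Suppose this equals vv. The string starts with 0 and ends with 1, so v does too; thus the boundary between the two copies of v is a 1→0 transition. There is exactly one such transition, at position 2p+k, so |v| = 2p+k and |vv| = 4p+2k ≠ 4p+k since k ≥ 1. So xy^2z ∉ L.
This contradicts the pumping lemma, so L is not regular.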